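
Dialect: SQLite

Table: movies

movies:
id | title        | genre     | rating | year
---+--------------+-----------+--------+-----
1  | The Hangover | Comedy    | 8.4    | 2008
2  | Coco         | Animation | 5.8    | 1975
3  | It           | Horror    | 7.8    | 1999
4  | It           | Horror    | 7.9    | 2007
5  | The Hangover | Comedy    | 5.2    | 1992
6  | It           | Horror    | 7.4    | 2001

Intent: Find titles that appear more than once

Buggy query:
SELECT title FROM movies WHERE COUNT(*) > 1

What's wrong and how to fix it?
Bug: WHERE can't reference COUNT(*); aggregates are computed after WHERE

Fix: Group first, then use HAVING for the count condition

Corrected query:
SELECT title FROM movies GROUP BY title HAVING COUNT(*) > 1

Result:
title       
------------
It          
The Hangover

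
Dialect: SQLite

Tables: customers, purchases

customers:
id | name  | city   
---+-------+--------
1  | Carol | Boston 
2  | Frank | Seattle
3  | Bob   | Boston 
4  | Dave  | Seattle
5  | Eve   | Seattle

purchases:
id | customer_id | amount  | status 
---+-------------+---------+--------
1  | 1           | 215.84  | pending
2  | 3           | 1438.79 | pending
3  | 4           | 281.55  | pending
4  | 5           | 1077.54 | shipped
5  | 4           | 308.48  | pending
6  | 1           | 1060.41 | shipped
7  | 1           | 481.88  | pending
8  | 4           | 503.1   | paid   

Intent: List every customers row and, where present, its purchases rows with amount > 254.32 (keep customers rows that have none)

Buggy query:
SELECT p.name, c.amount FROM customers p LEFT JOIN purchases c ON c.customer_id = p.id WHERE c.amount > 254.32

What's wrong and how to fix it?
Bug: A WHERE condition on the right-hand table after LEFT JOIN drops unmatched parents

Fix: Put 'c.amount > 254.32' in the JOIN's ON clause instead of WHERE

Corrected query:
SELECT p.name, c.amount FROM customers p LEFT JOIN purchases c ON c.customer_id = p.id AND c.amount > 254.32

Result:
name  | amount 
------+--------
Carol | 481.88 
Carol | 1060.41
Frank | NULL   
Bob   | 1438.79
Dave  | 281.55 
Dave  | 308.48 
Dave  | 503.1  
Eve   | 1077.54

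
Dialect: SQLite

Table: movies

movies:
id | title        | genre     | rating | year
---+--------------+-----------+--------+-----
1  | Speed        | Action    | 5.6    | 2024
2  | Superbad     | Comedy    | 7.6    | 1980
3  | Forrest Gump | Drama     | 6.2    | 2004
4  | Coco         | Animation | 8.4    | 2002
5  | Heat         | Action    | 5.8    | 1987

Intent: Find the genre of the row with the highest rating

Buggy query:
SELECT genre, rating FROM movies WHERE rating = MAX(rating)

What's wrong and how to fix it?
Bug: WHERE is evaluated per row; an aggregate over the whole table isn't defined there

Fix: Use a subquery: WHERE rating = (SELECT MAX(rating) FROM movies)

Corrected query:
SELECT genre, rating FROM movies WHERE rating = (SELECT MAX(rating) FROM movies)

Result:
genre     | rating
----------+-------
Animation | 8.4   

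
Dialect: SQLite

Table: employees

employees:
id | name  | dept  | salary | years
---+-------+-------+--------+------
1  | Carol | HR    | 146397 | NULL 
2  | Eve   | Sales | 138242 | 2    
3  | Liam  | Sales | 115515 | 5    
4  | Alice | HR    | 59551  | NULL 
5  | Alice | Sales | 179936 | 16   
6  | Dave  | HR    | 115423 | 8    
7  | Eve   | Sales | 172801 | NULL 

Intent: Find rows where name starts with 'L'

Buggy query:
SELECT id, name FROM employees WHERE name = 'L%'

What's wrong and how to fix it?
Bug: '=' compares the literal string including the % character; pattern matching needs LIKE

Fix: Replace '=' with LIKE so 'L%' is treated as a pattern

Corrected query:
SELECT id, name FROM employees WHERE name LIKE 'L%'

Result:
id | name
---+-----
3  | Liam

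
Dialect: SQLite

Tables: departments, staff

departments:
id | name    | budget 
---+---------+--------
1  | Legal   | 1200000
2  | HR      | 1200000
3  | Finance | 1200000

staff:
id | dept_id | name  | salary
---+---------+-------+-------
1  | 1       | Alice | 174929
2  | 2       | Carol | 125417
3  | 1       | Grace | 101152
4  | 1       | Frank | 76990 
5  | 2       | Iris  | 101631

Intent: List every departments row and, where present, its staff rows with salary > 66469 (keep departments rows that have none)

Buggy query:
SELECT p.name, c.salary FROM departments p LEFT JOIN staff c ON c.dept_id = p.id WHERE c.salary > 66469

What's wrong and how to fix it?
Bug: Filtering c.salary in WHERE discards the NULL rows produced by LEFT JOIN, turning it into an inner join

Fix: Move the right-table condition into the ON clause so unmatched parents are kept

Corrected query:
SELECT p.name, c.salary FROM departments p LEFT JOIN staff c ON c.dept_id = p.id AND c.salary > 66469

Result:
name    | salary
--------+-------
Legal   | 76990 
Legal   | 101152
Legal   | 174929
HR      | 101631
HR      | 125417
Finance | NULL  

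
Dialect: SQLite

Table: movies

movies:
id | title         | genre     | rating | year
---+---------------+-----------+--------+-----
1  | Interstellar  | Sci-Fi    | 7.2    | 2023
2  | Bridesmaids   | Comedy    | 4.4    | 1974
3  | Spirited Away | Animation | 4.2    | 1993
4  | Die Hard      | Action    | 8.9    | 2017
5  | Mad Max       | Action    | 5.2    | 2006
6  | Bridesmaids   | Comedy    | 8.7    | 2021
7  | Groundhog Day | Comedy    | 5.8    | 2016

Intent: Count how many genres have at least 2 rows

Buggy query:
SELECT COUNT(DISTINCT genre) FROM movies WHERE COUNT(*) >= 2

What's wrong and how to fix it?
Bug: COUNT(*) cannot appear in WHERE; the per-group count doesn't exist yet

Fix: Use a subquery that GROUPs and filters with HAVING, then count its rows

Corrected query:
SELECT COUNT(*) FROM (SELECT genre FROM movies GROUP BY genre HAVING COUNT(*) >= 2)

Result:
COUNT(*)
--------
2       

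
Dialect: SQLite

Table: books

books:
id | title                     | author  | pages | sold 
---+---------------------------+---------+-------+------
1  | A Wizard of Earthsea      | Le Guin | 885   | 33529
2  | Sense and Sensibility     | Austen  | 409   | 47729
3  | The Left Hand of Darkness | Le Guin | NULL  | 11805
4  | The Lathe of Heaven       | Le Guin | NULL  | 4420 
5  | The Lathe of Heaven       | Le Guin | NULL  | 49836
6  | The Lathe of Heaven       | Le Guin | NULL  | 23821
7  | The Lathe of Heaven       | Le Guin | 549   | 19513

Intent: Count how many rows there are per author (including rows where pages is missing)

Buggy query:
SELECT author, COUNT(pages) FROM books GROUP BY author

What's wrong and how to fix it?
Bug: COUNT(column) counts non-NULL values only; rows with NULL pages aren't counted

Fix: Replace COUNT(pages) with COUNT(*)

Corrected query:
SELECT author, COUNT(*) FROM books GROUP BY author

Result:
author  | COUNT(*)
--------+---------
Austen  | 1       
Le Guin | 6       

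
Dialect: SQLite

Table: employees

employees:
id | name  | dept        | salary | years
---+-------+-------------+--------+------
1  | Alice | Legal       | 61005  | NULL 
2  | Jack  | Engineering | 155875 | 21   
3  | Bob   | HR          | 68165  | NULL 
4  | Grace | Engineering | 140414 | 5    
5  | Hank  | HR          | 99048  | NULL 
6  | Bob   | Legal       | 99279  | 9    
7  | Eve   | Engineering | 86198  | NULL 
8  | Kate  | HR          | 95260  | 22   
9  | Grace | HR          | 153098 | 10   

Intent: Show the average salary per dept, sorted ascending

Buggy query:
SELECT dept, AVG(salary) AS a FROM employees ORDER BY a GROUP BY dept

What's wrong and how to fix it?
Bug: ORDER BY appears before GROUP BY; SQL clause order requires GROUP BY first

Fix: Move ORDER BY to the end, after GROUP BY

Corrected query:
SELECT dept, AVG(salary) AS a FROM employees GROUP BY dept ORDER BY a

Result:
dept        | a            
------------+--------------
Legal       | 80142        
HR          | 103892.75    
Engineering | 127495.666667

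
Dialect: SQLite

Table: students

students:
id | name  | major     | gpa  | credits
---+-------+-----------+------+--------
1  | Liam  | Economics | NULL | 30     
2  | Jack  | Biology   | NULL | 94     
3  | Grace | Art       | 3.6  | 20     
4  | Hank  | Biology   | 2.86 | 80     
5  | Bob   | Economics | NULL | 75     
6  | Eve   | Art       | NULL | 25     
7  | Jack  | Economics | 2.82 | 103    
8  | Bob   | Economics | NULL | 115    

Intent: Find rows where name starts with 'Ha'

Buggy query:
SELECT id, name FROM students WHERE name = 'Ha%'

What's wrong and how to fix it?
Bug: '=' compares the literal string including the % character; pattern matching needs LIKE

Fix: Replace '=' with LIKE so 'Ha%' is treated as a pattern

Corrected query:
SELECT id, name FROM students WHERE name LIKE 'Ha%'

Result:
id | name
---+-----
4  | Hank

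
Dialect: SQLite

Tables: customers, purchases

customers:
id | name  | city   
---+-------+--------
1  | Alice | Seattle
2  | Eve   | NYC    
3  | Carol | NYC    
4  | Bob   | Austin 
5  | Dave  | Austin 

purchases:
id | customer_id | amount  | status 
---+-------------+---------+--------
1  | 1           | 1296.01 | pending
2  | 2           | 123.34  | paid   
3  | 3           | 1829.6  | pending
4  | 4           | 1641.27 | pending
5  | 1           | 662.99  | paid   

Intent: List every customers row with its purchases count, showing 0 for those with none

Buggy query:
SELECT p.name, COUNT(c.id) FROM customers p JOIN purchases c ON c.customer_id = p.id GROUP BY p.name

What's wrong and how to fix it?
Bug: An inner join excludes parents with zero children

Fix: Use LEFT JOIN so parents without children still appear (COUNT(c.id) gives 0)

Corrected query:
SELECT p.name, COUNT(c.id) FROM customers p LEFT JOIN purchases c ON c.customer_id = p.id GROUP BY p.name

Result:
name  | COUNT(c.id)
------+------------
Alice | 2          
Bob   | 1          
Carol | 1          
Dave  | 0          
Eve   | 1          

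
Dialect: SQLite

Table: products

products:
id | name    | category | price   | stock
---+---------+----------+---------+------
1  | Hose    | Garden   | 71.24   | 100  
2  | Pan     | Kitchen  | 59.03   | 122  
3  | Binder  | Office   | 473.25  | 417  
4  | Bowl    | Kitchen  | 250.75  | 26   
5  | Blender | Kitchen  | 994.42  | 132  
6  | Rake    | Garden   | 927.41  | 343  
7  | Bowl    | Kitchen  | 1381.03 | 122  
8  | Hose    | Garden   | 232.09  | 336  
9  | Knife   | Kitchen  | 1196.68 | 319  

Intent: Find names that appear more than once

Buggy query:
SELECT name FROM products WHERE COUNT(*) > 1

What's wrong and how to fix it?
Bug: COUNT(*) is an aggregate and cannot be used in WHERE

Fix: Group first, then use HAVING for the count condition

Corrected query:
SELECT name FROM products GROUP BY name HAVING COUNT(*) > 1

Result:
name
----
Bowl
Hose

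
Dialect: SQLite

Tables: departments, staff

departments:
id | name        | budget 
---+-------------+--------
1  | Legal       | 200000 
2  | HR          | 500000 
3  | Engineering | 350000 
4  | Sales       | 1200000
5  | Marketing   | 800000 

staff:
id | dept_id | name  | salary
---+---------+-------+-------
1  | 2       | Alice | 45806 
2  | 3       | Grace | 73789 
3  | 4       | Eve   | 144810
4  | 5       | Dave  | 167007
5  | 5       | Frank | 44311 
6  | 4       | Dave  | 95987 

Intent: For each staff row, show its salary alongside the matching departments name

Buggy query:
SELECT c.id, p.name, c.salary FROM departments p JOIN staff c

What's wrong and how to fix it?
Bug: JOIN with no ON clause produces a cartesian product; every staff row pairs with every departments row

Fix: Add ON c.dept_id = p.id to the JOIN

Corrected query:
SELECT c.id, p.name, c.salary FROM departments p JOIN staff c ON c.dept_id = p.id

Result:
id | name        | salary
---+-------------+-------
1  | HR          | 45806 
2  | Engineering | 73789 
3  | Sales       | 144810
4  | Marketing   | 167007
5  | Marketing   | 44311 
6  | Sales       | 95987 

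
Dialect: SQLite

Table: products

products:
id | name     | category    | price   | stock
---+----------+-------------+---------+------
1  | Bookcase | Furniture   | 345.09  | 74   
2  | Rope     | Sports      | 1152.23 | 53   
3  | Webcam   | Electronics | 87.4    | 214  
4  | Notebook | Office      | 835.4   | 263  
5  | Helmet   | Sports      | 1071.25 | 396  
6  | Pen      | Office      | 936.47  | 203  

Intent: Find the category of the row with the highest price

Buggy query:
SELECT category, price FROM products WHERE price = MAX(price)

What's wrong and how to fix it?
Bug: MAX(price) is an aggregate and cannot be used directly in WHERE

Fix: Wrap MAX in a scalar subquery so WHERE compares against a single value

Corrected query:
SELECT category, price FROM products WHERE price = (SELECT MAX(price) FROM products)

Result:
category | price  
---------+--------
Sports   | 1152.23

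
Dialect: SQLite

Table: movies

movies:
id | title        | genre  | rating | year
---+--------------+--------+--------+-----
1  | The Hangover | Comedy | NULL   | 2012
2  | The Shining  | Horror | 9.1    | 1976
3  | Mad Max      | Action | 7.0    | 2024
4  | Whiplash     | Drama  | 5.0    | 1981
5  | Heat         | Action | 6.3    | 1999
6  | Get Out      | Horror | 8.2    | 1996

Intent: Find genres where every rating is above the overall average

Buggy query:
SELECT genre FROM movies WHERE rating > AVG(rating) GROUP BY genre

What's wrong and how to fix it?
Bug: WHERE evaluates per row before aggregation, so AVG() is unavailable

Fix: Use a subquery for AVG and a HAVING MIN(...) filter so the condition holds for every row in the group

Corrected query:
SELECT genre FROM movies GROUP BY genre HAVING MIN(rating) > (SELECT AVG(rating) FROM movies)

Result:
genre 
------
Horror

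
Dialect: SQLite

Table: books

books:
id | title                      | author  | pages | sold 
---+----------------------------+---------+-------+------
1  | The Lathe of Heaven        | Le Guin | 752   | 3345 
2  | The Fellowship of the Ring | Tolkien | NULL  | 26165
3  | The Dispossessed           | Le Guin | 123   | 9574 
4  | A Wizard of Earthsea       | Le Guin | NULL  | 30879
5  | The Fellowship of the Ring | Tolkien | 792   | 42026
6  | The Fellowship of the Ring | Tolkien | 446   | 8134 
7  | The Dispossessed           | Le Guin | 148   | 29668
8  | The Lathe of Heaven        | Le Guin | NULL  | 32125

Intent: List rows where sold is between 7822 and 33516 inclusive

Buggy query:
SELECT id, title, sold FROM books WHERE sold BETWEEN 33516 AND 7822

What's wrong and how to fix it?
Bug: BETWEEN expects the lower bound first; with 33516 AND 7822 the range is empty

Fix: Write BETWEEN 7822 AND 33516

Corrected query:
SELECT id, title, sold FROM books WHERE sold BETWEEN 7822 AND 33516

Result:
id | title                      | sold 
---+----------------------------+------
2  | The Fellowship of the Ring | 26165
3  | The Dispossessed           | 9574 
4  | A Wizard of Earthsea       | 30879
6  | The Fellowship of the Ring | 8134 
7  | The Dispossessed           | 29668
8  | The Lathe of Heaven        | 32125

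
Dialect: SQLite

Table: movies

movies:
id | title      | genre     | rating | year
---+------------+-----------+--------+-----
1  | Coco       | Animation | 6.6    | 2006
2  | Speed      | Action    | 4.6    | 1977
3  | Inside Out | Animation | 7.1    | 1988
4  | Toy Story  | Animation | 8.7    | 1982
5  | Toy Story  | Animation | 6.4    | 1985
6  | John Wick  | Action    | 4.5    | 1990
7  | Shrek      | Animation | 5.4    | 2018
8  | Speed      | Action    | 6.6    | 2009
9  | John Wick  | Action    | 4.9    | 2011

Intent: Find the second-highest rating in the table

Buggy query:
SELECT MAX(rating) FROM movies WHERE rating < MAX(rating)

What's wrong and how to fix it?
Bug: The inner MAX is an aggregate inside WHERE, which is not allowed

Fix: Compute the overall MAX in a subquery, then take MAX of rows below it

Corrected query:
SELECT MAX(rating) FROM movies WHERE rating < (SELECT MAX(rating) FROM movies)

Result:
MAX(rating)
-----------
7.1        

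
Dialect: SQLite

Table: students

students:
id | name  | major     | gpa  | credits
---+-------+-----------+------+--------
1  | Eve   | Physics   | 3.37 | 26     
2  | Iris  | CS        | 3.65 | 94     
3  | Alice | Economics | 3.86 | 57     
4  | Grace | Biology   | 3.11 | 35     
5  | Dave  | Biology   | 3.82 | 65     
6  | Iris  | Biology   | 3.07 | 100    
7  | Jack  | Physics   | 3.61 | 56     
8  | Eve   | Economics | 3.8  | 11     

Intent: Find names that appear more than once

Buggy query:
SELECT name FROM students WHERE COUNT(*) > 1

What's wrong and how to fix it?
Bug: COUNT(*) is an aggregate and cannot be used in WHERE

Fix: GROUP BY name, then filter groups with HAVING COUNT(*) > 1

Corrected query:
SELECT name FROM students GROUP BY name HAVING COUNT(*) > 1

Result:
name
----
Eve 
Iris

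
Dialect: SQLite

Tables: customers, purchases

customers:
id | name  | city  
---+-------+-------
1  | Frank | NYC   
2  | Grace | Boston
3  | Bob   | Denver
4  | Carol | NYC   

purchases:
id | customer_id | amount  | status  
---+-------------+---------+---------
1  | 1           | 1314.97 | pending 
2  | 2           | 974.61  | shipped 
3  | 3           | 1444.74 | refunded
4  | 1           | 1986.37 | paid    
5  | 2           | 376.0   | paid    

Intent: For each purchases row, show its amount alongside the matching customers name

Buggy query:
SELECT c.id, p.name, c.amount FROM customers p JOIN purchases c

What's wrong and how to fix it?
Bug: Missing join condition: each purchases row is matched to all customers rows instead of just its own

Fix: Specify the join condition linking the foreign key to the parent id

Corrected query:
SELECT c.id, p.name, c.amount FROM customers p JOIN purchases c ON c.customer_id = p.id

Result:
id | name  | amount 
---+-------+--------
1  | Frank | 1314.97
2  | Grace | 974.61 
3  | Bob   | 1444.74
4  | Frank | 1986.37
5  | Grace | 376    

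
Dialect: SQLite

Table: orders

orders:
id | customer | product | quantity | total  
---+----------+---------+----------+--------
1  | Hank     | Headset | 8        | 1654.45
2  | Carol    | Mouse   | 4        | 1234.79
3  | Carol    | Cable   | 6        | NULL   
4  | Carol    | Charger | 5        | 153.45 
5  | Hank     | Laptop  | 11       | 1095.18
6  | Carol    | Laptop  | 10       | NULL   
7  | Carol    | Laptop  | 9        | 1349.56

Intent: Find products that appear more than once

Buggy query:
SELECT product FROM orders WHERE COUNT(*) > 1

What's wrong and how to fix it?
Bug: COUNT(*) is an aggregate and cannot be used in WHERE

Fix: GROUP BY product, then filter groups with HAVING COUNT(*) > 1

Corrected query:
SELECT product FROM orders GROUP BY product HAVING COUNT(*) > 1

Result:
product
-------
Laptop 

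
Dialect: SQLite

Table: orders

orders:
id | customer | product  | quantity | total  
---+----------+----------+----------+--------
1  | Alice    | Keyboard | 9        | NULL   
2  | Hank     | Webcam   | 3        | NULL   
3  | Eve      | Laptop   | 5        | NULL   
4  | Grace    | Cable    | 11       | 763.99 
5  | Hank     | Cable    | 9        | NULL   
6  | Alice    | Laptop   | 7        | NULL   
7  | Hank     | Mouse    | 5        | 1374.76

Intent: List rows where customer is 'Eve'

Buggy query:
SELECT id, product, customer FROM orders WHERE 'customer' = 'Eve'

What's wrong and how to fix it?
Bug: Single quotes denote string literals in SQL; the column name is being compared as a constant string

Fix: Remove the quotes around the column name (or use double quotes for an identifier)

Corrected query:
SELECT id, product, customer FROM orders WHERE customer = 'Eve'

Result:
id | product | customer
---+---------+---------
3  | Laptop  | Eve     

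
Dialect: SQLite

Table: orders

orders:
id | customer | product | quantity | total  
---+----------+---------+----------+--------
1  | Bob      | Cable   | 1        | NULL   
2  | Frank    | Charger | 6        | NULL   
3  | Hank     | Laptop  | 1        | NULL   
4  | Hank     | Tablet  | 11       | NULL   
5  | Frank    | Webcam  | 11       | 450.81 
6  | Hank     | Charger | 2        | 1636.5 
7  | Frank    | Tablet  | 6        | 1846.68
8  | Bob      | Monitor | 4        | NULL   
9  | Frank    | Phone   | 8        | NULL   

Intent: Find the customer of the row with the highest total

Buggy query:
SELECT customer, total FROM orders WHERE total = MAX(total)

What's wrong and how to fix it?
Bug: WHERE is evaluated per row; an aggregate over the whole table isn't defined there

Fix: Wrap MAX in a scalar subquery so WHERE compares against a single value

Corrected query:
SELECT customer, total FROM orders WHERE total = (SELECT MAX(total) FROM orders)

Result:
customer | total  
---------+--------
Frank    | 1846.68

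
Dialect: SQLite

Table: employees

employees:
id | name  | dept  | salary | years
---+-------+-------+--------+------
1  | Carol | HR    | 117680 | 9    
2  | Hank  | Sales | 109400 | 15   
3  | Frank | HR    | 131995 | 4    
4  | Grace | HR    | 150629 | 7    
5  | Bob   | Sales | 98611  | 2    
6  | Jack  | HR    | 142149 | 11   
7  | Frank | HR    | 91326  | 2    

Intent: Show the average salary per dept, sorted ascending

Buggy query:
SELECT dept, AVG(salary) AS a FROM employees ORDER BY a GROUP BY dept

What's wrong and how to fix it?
Bug: ORDER BY appears before GROUP BY; SQL clause order requires GROUP BY first

Fix: Move ORDER BY to the end, after GROUP BY

Corrected query:
SELECT dept, AVG(salary) AS a FROM employees GROUP BY dept ORDER BY a

Result:
dept  | a       
------+---------
Sales | 104005.5
HR    | 126755.8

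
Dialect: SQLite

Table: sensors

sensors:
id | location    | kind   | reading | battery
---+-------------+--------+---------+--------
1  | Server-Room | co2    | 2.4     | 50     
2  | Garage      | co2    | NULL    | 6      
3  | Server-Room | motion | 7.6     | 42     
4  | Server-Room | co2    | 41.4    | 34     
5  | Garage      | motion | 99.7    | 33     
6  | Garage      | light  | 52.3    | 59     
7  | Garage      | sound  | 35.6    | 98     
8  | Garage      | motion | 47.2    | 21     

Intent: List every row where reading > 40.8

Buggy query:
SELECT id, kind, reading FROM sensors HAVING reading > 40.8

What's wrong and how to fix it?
Bug: HAVING filters the output of aggregation, but this query has no GROUP BY and no aggregate functions, so SQLite rejects it (HAVING clause on a non-aggregate query); the condition here is per row

Fix: Use WHERE for row-level filtering

Corrected query:
SELECT id, kind, reading FROM sensors WHERE reading > 40.8

Result:
id | kind   | reading
---+--------+--------
4  | co2    | 41.4   
5  | motion | 99.7   
6  | light  | 52.3   
8  | motion | 47.2   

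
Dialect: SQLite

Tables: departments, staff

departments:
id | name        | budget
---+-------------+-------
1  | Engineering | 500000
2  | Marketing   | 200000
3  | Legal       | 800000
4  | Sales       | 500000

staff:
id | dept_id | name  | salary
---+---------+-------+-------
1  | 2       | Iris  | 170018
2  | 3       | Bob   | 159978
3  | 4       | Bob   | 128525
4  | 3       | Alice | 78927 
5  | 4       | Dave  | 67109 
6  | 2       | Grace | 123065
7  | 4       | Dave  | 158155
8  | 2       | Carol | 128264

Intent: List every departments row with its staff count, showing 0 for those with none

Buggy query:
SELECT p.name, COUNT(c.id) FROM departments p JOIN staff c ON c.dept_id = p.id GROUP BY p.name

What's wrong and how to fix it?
Bug: An inner join excludes parents with zero children

Fix: Use LEFT JOIN so parents without children still appear (COUNT(c.id) gives 0)

Corrected query:
SELECT p.name, COUNT(c.id) FROM departments p LEFT JOIN staff c ON c.dept_id = p.id GROUP BY p.name

Result:
name        | COUNT(c.id)
------------+------------
Engineering | 0          
Legal       | 2          
Marketing   | 3          
Sales       | 3          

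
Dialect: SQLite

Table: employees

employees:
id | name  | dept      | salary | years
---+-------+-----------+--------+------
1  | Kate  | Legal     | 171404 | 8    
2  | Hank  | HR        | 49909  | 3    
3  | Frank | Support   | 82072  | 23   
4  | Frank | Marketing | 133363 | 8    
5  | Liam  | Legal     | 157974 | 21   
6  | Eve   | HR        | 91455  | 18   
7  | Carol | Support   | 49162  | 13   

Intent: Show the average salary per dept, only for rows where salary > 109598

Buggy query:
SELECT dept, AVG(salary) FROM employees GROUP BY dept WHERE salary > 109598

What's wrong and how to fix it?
Bug: WHERE cannot follow GROUP BY

Fix: Place WHERE between FROM and GROUP BY

Corrected query:
SELECT dept, AVG(salary) FROM employees WHERE salary > 109598 GROUP BY dept

Result:
dept      | AVG(salary)
----------+------------
Legal     | 164689     
Marketing | 133363     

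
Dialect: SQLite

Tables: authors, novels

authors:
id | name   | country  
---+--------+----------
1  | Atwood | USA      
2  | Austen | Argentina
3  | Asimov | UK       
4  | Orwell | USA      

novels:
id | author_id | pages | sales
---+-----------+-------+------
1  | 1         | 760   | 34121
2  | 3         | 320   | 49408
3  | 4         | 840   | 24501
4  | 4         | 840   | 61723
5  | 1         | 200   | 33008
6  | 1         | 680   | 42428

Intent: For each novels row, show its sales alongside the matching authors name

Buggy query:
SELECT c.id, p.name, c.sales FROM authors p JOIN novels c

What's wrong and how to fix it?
Bug: JOIN with no ON clause produces a cartesian product; every novels row pairs with every authors row

Fix: Specify the join condition linking the foreign key to the parent id

Corrected query:
SELECT c.id, p.name, c.sales FROM authors p JOIN novels c ON c.author_id = p.id

Result:
id | name   | sales
---+--------+------
1  | Atwood | 34121
2  | Asimov | 49408
3  | Orwell | 24501
4  | Orwell | 61723
5  | Atwood | 33008
6  | Atwood | 42428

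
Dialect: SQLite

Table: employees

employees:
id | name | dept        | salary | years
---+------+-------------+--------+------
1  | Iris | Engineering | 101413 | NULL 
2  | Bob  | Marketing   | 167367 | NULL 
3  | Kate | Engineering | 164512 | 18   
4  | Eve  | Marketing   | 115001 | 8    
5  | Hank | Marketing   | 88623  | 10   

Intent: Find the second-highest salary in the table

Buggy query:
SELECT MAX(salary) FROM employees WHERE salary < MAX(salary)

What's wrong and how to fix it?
Bug: The inner MAX is an aggregate inside WHERE, which is not allowed

Fix: Compute the overall MAX in a subquery, then take MAX of rows below it

Corrected query:
SELECT MAX(salary) FROM employees WHERE salary < (SELECT MAX(salary) FROM employees)

Result:
MAX(salary)
-----------
164512     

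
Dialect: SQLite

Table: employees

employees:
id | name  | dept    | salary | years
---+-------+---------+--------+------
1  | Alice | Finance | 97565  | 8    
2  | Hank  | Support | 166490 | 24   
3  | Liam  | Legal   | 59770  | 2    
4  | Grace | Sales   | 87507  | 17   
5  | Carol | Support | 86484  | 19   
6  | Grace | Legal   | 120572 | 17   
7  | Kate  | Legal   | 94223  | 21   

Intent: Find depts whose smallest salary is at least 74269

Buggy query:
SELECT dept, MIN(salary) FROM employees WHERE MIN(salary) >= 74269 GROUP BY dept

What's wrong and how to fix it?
Bug: Aggregates like MIN are computed per group after WHERE runs

Fix: Replace WHERE with HAVING after the GROUP BY

Corrected query:
SELECT dept, MIN(salary) FROM employees GROUP BY dept HAVING MIN(salary) >= 74269

Result:
dept    | MIN(salary)
--------+------------
Finance | 97565      
Sales   | 87507      
Support | 86484      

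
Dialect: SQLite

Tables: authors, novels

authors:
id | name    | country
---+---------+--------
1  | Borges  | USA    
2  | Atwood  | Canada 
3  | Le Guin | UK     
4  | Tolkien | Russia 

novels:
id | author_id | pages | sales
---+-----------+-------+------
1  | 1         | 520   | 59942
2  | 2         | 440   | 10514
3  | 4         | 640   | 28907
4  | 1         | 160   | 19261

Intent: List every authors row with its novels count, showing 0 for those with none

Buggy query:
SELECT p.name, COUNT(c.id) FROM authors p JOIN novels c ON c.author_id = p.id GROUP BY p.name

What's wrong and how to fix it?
Bug: INNER JOIN drops authors rows that have no matching novels rows

Fix: Switch to LEFT JOIN to retain unmatched parent rows

Corrected query:
SELECT p.name, COUNT(c.id) FROM authors p LEFT JOIN novels c ON c.author_id = p.id GROUP BY p.name

Result:
name    | COUNT(c.id)
--------+------------
Atwood  | 1          
Borges  | 2          
Le Guin | 0          
Tolkien | 1          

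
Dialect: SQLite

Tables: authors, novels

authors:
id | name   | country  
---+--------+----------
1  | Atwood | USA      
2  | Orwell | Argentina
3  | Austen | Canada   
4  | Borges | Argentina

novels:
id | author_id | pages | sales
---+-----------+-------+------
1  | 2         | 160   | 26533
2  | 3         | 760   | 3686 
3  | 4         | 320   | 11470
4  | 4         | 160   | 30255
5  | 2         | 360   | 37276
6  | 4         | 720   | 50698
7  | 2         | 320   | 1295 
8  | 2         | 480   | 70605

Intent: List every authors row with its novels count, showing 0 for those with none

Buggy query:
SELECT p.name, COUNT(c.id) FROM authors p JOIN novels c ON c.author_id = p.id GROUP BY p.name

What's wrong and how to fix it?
Bug: An inner join excludes parents with zero children

Fix: Switch to LEFT JOIN to retain unmatched parent rows

Corrected query:
SELECT p.name, COUNT(c.id) FROM authors p LEFT JOIN novels c ON c.author_id = p.id GROUP BY p.name

Result:
name   | COUNT(c.id)
-------+------------
Atwood | 0          
Austen | 1          
Borges | 3          
Orwell | 4          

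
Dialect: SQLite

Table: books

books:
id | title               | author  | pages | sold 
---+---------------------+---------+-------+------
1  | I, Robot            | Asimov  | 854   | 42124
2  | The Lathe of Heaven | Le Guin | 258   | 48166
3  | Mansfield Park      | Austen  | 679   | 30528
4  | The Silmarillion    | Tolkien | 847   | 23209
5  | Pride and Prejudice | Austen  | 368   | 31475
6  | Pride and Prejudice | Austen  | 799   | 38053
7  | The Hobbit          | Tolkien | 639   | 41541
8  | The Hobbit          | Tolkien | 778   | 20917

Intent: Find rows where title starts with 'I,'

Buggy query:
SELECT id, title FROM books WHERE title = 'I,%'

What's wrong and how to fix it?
Bug: Wildcards only work with LIKE; '=' treats '%' as a literal character

Fix: Replace '=' with LIKE so 'I,%' is treated as a pattern

Corrected query:
SELECT id, title FROM books WHERE title LIKE 'I,%'

Result:
id | title   
---+---------
1  | I, Robot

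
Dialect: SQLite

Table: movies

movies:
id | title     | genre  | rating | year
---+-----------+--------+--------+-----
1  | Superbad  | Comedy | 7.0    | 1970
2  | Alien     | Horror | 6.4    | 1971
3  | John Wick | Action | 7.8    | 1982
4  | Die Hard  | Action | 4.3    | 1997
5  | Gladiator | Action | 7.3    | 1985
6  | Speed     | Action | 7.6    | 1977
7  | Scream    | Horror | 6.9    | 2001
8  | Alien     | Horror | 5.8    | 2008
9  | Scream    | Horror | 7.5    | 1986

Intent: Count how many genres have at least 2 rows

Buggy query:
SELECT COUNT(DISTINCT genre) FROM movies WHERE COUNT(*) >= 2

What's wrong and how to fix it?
Bug: WHERE filters individual rows, not groups, so a group-level COUNT is invalid there

Fix: Use a subquery that GROUPs and filters with HAVING, then count its rows

Corrected query:
SELECT COUNT(*) FROM (SELECT genre FROM movies GROUP BY genre HAVING COUNT(*) >= 2)

Result:
COUNT(*)
--------
2       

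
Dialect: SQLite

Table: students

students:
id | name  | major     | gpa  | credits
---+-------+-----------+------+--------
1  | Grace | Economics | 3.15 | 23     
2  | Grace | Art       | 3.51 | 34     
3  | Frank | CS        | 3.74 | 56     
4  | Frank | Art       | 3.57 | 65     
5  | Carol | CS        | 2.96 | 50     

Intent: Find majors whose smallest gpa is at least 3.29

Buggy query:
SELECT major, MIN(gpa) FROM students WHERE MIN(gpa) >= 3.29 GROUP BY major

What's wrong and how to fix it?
Bug: MIN() in WHERE is a misuse of aggregate

Fix: Use HAVING for the per-group MIN condition

Corrected query:
SELECT major, MIN(gpa) FROM students GROUP BY major HAVING MIN(gpa) >= 3.29

Result:
major | MIN(gpa)
------+---------
Art   | 3.51    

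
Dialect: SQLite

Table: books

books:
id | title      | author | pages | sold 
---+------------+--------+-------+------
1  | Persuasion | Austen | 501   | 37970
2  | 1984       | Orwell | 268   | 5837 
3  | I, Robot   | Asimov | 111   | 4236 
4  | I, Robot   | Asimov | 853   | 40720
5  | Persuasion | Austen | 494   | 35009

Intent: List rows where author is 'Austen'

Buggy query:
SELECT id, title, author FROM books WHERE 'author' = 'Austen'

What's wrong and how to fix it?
Bug: Single quotes denote string literals in SQL; the column name is being compared as a constant string

Fix: Reference the column as author without single quotes

Corrected query:
SELECT id, title, author FROM books WHERE author = 'Austen'

Result:
id | title      | author
---+------------+-------
1  | Persuasion | Austen
5  | Persuasion | Austen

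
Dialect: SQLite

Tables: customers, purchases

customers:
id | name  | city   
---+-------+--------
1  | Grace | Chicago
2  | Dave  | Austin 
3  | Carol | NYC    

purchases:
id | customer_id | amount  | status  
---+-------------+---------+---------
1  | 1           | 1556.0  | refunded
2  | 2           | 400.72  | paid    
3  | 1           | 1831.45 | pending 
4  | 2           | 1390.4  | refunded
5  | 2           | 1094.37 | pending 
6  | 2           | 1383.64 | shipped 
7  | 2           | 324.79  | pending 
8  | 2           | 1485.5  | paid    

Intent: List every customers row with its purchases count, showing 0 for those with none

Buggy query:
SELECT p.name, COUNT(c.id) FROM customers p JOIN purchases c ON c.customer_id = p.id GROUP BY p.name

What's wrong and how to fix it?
Bug: INNER JOIN drops customers rows that have no matching purchases rows

Fix: Use LEFT JOIN so parents without children still appear (COUNT(c.id) gives 0)

Corrected query:
SELECT p.name, COUNT(c.id) FROM customers p LEFT JOIN purchases c ON c.customer_id = p.id GROUP BY p.name

Result:
name  | COUNT(c.id)
------+------------
Carol | 0          
Dave  | 6          
Grace | 2          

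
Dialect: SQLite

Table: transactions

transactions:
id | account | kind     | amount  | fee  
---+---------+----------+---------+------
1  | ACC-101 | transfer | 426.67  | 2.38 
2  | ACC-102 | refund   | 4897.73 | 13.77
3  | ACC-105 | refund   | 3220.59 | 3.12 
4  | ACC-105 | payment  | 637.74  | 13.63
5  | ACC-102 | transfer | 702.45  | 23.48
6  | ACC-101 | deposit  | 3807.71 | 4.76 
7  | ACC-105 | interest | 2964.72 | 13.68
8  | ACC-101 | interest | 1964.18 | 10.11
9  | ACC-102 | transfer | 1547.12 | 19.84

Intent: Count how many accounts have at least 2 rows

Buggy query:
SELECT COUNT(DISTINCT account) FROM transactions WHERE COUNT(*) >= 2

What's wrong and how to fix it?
Bug: COUNT(*) cannot appear in WHERE; the per-group count doesn't exist yet

Fix: Group first with HAVING COUNT(*) >= 2, then COUNT the resulting groups

Corrected query:
SELECT COUNT(*) FROM (SELECT account FROM transactions GROUP BY account HAVING COUNT(*) >= 2)

Result:
COUNT(*)
--------
3       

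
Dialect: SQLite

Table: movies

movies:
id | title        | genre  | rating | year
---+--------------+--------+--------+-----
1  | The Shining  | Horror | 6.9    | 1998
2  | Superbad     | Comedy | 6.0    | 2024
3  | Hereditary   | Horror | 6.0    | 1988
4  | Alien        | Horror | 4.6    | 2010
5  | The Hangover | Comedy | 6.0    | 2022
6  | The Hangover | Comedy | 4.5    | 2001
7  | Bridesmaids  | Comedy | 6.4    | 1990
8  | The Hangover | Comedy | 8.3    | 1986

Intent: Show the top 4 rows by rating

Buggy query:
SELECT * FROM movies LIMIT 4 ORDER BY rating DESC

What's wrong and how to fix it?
Bug: LIMIT must come after ORDER BY

Fix: Sort with ORDER BY, then apply LIMIT

Corrected query:
SELECT * FROM movies ORDER BY rating DESC LIMIT 4

Result:
id | title        | genre  | rating | year
---+--------------+--------+--------+-----
8  | The Hangover | Comedy | 8.3    | 1986
1  | The Shining  | Horror | 6.9    | 1998
7  | Bridesmaids  | Comedy | 6.4    | 1990
2  | Superbad     | Comedy | 6      | 2024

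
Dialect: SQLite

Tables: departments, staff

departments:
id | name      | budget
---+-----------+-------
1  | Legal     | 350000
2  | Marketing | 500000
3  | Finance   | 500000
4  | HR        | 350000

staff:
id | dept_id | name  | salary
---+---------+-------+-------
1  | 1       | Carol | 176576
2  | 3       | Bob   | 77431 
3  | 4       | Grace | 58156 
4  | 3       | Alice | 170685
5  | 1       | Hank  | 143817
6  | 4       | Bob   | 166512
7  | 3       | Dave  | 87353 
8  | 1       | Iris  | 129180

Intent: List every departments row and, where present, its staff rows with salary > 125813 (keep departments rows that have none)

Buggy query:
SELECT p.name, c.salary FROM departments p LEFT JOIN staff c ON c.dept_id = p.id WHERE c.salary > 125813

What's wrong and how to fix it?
Bug: Filtering c.salary in WHERE discards the NULL rows produced by LEFT JOIN, turning it into an inner join

Fix: Move the right-table condition into the ON clause so unmatched parents are kept

Corrected query:
SELECT p.name, c.salary FROM departments p LEFT JOIN staff c ON c.dept_id = p.id AND c.salary > 125813

Result:
name      | salary
----------+-------
Legal     | 129180
Legal     | 143817
Legal     | 176576
Marketing | NULL  
Finance   | 170685
HR        | 166512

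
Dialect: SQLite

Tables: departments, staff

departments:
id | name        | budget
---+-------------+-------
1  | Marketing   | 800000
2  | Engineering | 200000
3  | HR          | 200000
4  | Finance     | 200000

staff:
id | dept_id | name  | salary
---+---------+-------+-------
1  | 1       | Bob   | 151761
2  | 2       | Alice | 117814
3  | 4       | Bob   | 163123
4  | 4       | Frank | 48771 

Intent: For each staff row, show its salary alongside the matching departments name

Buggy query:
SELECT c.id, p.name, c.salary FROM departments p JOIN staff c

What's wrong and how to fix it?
Bug: JOIN with no ON clause produces a cartesian product; every staff row pairs with every departments row

Fix: Add ON c.dept_id = p.id to the JOIN

Corrected query:
SELECT c.id, p.name, c.salary FROM departments p JOIN staff c ON c.dept_id = p.id

Result:
id | name        | salary
---+-------------+-------
1  | Marketing   | 151761
2  | Engineering | 117814
3  | Finance     | 163123
4  | Finance     | 48771 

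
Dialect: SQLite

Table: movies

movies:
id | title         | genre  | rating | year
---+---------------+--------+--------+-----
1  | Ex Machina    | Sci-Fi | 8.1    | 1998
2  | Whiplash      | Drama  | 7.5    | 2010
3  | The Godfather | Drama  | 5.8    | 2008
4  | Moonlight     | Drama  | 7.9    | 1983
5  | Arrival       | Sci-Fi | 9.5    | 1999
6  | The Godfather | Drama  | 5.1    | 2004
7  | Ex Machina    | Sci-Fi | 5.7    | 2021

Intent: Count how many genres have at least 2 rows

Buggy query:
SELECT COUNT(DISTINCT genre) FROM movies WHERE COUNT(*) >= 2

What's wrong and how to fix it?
Bug: WHERE filters individual rows, not groups, so a group-level COUNT is invalid there

Fix: Group first with HAVING COUNT(*) >= 2, then COUNT the resulting groups

Corrected query:
SELECT COUNT(*) FROM (SELECT genre FROM movies GROUP BY genre HAVING COUNT(*) >= 2)

Result:
COUNT(*)
--------
2       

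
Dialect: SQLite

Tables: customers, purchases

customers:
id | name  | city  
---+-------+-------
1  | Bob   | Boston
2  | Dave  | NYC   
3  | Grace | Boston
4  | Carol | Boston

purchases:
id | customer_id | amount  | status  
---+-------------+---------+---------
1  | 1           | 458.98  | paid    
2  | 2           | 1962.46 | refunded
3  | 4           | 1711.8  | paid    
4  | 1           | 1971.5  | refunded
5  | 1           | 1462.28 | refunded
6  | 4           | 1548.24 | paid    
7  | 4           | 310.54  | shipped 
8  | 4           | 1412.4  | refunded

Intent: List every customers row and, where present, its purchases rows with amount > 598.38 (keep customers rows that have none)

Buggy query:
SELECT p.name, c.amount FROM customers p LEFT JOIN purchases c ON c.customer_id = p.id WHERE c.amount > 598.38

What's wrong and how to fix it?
Bug: Filtering c.amount in WHERE discards the NULL rows produced by LEFT JOIN, turning it into an inner join

Fix: Move the right-table condition into the ON clause so unmatched parents are kept

Corrected query:
SELECT p.name, c.amount FROM customers p LEFT JOIN purchases c ON c.customer_id = p.id AND c.amount > 598.38

Result:
name  | amount 
------+--------
Bob   | 1462.28
Bob   | 1971.5 
Dave  | 1962.46
Grace | NULL   
Carol | 1412.4 
Carol | 1548.24
Carol | 1711.8 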